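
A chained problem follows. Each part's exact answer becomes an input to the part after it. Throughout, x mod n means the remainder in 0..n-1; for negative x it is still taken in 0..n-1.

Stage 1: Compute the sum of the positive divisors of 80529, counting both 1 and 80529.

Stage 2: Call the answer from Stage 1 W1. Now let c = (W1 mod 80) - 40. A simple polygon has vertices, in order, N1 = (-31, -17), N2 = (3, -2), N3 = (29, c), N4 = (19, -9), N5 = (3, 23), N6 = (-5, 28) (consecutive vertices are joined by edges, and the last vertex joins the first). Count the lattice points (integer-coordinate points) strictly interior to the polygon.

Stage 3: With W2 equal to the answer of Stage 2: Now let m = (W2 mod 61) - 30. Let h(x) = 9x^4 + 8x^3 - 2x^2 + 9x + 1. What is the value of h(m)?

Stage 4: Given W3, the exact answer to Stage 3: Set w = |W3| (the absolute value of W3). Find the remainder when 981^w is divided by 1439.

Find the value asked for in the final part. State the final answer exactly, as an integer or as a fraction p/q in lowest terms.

1210

Stage 1: 80529 = 3 * 17 * 1579; sigma = (1 + 3) * (1 + 17) * (1 + 1579) = 4 * 18 * 1580 = 113760; answer 113760
Stage 2: W1 = 113760; c = -40; cross terms: (-31*-2 - 3*-17)=113, (3*-40 - 29*-2)=-62, (29*-9 - 19*-40)=499, (19*23 - 3*-9)=464, (3*28 - -5*23)=199, (-5*-17 - -31*28)=953; twice the area = |2166| = 2166; area = 1083; boundary points = 1 + 2 + 1 + 16 + 1 + 1 = 22; strictly interior points = area - boundary/2 + 1 = 1073; answer 1073
Stage 3: W2 = 1073; m = 6; 9*(6)^4 + 8*(6)^3 - 2*(6)^2 + 9*(6)^1 + 1 = (11664) + (1728) + (-72) + (54) + (1) = 13375; answer 13375
Stage 4: W3 = 13375; w = 13375; squarings mod 1439: 981^1=981, 981^2=1109, 981^4=975, 981^8=885, 981^16=409, 981^32=357, 981^64=817, 981^128=1232, 981^256=1118, 981^512=872, 981^1024=592, 981^2048=787, 981^4096=599, 981^8192=490; 981^13375 = 981^1 * 981^2 * 981^4 * 981^8 * 981^16 * 981^32 * 981^1024 * 981^4096 * 981^8192 = 1210 (mod 1439); answer 1210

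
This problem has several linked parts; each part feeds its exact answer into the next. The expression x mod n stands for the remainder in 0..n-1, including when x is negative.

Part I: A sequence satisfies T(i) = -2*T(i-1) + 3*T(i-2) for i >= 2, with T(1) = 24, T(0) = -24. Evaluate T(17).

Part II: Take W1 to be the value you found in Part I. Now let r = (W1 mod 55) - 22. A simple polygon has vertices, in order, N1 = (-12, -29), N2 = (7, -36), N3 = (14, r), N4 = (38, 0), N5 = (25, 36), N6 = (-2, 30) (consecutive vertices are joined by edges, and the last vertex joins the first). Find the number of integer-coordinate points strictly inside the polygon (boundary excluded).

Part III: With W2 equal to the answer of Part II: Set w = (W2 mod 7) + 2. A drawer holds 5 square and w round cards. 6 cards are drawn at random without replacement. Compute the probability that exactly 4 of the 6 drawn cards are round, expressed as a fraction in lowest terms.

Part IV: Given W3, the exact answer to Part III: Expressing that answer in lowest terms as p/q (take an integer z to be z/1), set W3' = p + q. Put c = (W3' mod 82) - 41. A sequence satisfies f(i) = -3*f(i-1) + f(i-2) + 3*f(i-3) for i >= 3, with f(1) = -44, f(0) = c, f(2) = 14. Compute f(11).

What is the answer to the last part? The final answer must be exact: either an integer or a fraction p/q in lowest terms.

Part I: T(2) = -2*(24) + 3*(-24) = -120; iterating: T(2)=-120, T(3)=312, T(4)=-984, T(5)=2904, T(6)=-8760, T(7)=26232, T(8)=-78744, T(9)=236184, T(10)=-708600, T(11)=2125752, T(12)=-6377304, T(13)=19131864, T(14)=-57395640, T(15)=172186872, T(16)=-516560664, T(17)=1549681944; answer 1549681944
Part II: W1 = 1549681944; r = -3; cross terms: (-12*-36 - 7*-29)=635, (7*-3 - 14*-36)=483, (14*0 - 38*-3)=114, (38*36 - 25*0)=1368, (25*30 - -2*36)=822, (-2*-29 - -12*30)=418; twice the area = |3840| = 3840; area = 1920; boundary points = 1 + 1 + 3 + 1 + 3 + 1 = 10; strictly interior points = area - boundary/2 + 1 = 1916; answer 1916
Part III: W2 = 1916; w = 7; total draws C(12,6) = 924; favorable C(7,4)*C(5,2) = 350; P = 25/66; answer 25/66
Part IV: W3 = 25/66; threaded value p + q = 91; c = -32; f(3) = -3*(14) + 1*(-44) + 3*(-32) = -182; iterating: f(3)=-182, f(4)=428, f(5)=-1424, f(6)=4154, f(7)=-12602, f(8)=37688, f(9)=-113204, f(10)=339494, f(11)=-1018622; answer -1018622

-1018622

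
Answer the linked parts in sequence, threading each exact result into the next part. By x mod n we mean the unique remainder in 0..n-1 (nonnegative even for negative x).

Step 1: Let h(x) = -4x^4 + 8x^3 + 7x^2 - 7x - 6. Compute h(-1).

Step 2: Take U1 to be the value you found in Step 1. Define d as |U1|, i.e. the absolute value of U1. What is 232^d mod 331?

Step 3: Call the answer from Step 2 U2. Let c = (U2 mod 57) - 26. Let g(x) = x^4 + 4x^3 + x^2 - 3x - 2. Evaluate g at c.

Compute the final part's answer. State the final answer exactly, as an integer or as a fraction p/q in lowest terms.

6182

Step 1: -4*(-1)^4 + 8*(-1)^3 + 7*(-1)^2 - 7*(-1)^1 - 6 = (-4) + (-8) + (7) + (7) + (-6) = -4; answer -4
Step 2: U1 = -4; d = 4; squarings mod 331: 232^1=232, 232^2=202, 232^4=91; 232^4 = 232^4 = 91 (mod 331); answer 91
Step 3: U2 = 91; c = 8; 1*(8)^4 + 4*(8)^3 + 1*(8)^2 - 3*(8)^1 - 2 = (4096) + (2048) + (64) + (-24) + (-2) = 6182; answer 6182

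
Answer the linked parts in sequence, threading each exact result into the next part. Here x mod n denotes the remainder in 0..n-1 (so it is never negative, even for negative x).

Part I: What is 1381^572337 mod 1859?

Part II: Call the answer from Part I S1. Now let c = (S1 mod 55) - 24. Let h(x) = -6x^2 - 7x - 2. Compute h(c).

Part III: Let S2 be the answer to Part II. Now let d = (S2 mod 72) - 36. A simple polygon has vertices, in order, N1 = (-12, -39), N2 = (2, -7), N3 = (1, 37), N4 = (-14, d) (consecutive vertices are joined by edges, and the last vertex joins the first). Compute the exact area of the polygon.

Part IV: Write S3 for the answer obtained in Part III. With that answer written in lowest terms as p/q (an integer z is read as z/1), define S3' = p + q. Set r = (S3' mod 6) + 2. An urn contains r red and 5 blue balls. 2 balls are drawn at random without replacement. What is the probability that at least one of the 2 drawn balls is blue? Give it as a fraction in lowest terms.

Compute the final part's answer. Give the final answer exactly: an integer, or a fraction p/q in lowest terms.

25/28

Part I: squarings mod 1859: 1381^1=1381, 1381^2=1686, 1381^4=185, 1381^8=763, 1381^16=302, 1381^32=113, 1381^64=1615, 1381^128=48, 1381^256=445, 1381^512=971, 1381^1024=328, 1381^2048=1621, 1381^4096=874, 1381^8192=1686, 1381^16384=185, 1381^32768=763, 1381^65536=302, 1381^131072=113, 1381^262144=1615, 1381^524288=48; 1381^572337 = 1381^1 * 1381^16 * 1381^32 * 1381^128 * 1381^256 * 1381^512 * 1381^2048 * 1381^4096 * 1381^8192 * 1381^32768 * 1381^524288 = 547 (mod 1859); answer 547
Part II: S1 = 547; c = 28; -6*(28)^2 - 7*(28)^1 - 2 = (-4704) + (-196) + (-2) = -4902; answer -4902
Part III: S2 = -4902; d = 30; cross terms: (-12*-7 - 2*-39)=162, (2*37 - 1*-7)=81, (1*30 - -14*37)=548, (-14*-39 - -12*30)=906; twice the area = |1697| = 1697; area = 1697/2; answer 1697/2
Part IV: S3 = 1697/2; threaded value p + q = 1699; r = 3; total draws C(8,2) = 28; complement C(3,2) = 3; favorable 28 - 3 = 25; P = 25/28; answer 25/28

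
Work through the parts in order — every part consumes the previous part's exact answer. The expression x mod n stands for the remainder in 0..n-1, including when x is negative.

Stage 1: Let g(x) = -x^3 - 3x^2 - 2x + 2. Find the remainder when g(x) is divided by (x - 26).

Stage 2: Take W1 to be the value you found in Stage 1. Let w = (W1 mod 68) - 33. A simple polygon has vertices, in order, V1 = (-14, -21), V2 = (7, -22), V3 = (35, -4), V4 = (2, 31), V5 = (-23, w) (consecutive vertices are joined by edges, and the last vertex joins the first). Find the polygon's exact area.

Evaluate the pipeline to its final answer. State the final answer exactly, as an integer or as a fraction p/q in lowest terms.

Stage 1: remainder = value at the root: -1*(26)^3 - 3*(26)^2 - 2*(26)^1 + 2 = (-17576) + (-2028) + (-52) + (2) = -19654; answer -19654
Stage 2: W1 = -19654; w = 33; cross terms: (-14*-22 - 7*-21)=455, (7*-4 - 35*-22)=742, (35*31 - 2*-4)=1093, (2*33 - -23*31)=779, (-23*-21 - -14*33)=945; twice the area = |4014| = 4014; area = 2007; answer 2007

2007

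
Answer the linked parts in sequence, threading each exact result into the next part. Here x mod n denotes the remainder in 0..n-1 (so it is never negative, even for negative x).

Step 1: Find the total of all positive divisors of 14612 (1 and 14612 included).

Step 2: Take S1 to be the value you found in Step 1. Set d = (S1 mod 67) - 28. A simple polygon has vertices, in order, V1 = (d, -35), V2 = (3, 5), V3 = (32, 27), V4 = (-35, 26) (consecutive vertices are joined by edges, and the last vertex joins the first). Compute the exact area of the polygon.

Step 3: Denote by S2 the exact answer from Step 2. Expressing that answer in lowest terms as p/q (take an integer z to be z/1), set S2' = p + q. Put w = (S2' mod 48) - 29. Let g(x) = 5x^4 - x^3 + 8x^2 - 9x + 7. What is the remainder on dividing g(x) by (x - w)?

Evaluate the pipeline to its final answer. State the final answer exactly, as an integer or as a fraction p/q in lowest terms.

1315

Step 1: 14612 = 2^2 * 13 * 281; sigma = (1 + 2 + 4) * (1 + 13) * (1 + 281) = 7 * 14 * 282 = 27636; answer 27636
Step 2: S1 = 27636; d = 4; cross terms: (4*5 - 3*-35)=125, (3*27 - 32*5)=-79, (32*26 - -35*27)=1777, (-35*-35 - 4*26)=1121; twice the area = |2944| = 2944; area = 1472; answer 1472
Step 3: S2 = 1472; threaded value p + q = 1473; w = 4; remainder = value at the root: 5*(4)^4 - 1*(4)^3 + 8*(4)^2 - 9*(4)^1 + 7 = (1280) + (-64) + (128) + (-36) + (7) = 1315; answer 1315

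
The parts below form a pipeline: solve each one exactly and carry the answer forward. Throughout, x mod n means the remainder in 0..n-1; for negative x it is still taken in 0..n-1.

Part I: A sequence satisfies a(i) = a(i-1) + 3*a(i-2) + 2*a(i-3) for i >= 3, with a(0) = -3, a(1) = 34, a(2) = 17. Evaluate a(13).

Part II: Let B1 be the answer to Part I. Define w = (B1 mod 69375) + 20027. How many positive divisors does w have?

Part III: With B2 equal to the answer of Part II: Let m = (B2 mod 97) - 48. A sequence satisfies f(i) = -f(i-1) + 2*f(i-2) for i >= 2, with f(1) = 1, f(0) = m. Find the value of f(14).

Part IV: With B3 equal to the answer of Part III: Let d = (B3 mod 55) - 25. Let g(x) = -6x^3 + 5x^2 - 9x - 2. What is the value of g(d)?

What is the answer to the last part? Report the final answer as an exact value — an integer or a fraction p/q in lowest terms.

Part I: a(3) = 1*(17) + 3*(34) + 2*(-3) = 113; iterating: a(3)=113, a(4)=232, a(5)=605, a(6)=1527, a(7)=3806, a(8)=9597, a(9)=24069, a(10)=60472, a(11)=151873, a(12)=381427, a(13)=957990; answer 957990
Part II: B1 = 957990; w = 76142; 76142 = 2 * 11 * 3461; number of divisors = (1+1) * (1+1) * (1+1) = 8; answer 8
Part III: B2 = 8; m = -40; f(2) = -1*(1) + 2*(-40) = -81; iterating: f(2)=-81, f(3)=83, f(4)=-245, f(5)=411, f(6)=-901, f(7)=1723, f(8)=-3525, f(9)=6971, f(10)=-14021, f(11)=27963, f(12)=-56005, f(13)=111931, f(14)=-223941; answer -223941
Part IV: B3 = -223941; d = -6; -6*(-6)^3 + 5*(-6)^2 - 9*(-6)^1 - 2 = (1296) + (180) + (54) + (-2) = 1528; answer 1528

1528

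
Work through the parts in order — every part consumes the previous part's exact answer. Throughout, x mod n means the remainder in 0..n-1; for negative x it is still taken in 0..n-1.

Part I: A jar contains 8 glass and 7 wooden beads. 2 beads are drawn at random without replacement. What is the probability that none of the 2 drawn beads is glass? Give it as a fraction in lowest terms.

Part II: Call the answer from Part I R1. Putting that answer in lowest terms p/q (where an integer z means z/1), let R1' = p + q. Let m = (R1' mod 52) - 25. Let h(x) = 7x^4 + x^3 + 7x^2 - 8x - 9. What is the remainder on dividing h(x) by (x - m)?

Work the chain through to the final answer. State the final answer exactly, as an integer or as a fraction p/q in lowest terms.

Part I: total draws C(15,2) = 105; favorable C(7,2) = 21; P = 1/5; answer 1/5
Part II: R1 = 1/5; threaded value p + q = 6; m = -19; remainder = value at the root: 7*(-19)^4 + 1*(-19)^3 + 7*(-19)^2 - 8*(-19)^1 - 9 = (912247) + (-6859) + (2527) + (152) + (-9) = 908058; answer 908058

908058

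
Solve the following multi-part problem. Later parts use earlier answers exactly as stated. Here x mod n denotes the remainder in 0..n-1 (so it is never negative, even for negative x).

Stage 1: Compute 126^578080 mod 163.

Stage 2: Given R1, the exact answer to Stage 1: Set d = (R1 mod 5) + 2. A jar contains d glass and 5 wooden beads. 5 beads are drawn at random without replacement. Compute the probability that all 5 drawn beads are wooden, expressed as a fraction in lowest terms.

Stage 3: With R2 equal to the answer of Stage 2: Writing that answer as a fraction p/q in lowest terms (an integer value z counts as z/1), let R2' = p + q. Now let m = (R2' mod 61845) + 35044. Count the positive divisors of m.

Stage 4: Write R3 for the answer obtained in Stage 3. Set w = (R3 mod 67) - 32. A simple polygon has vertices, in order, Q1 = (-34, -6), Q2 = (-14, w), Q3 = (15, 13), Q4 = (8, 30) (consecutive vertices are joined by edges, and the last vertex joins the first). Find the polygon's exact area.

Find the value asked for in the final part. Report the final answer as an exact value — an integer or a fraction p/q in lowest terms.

Stage 1: squarings mod 163: 126^1=126, 126^2=65, 126^4=150, 126^8=6, 126^16=36, 126^32=155, 126^64=64, 126^128=21, 126^256=115, 126^512=22, 126^1024=158, 126^2048=25, 126^4096=136, 126^8192=77, 126^16384=61, 126^32768=135, 126^65536=132, 126^131072=146, 126^262144=126, 126^524288=65; 126^578080 = 126^32 * 126^512 * 126^4096 * 126^16384 * 126^32768 * 126^524288 = 64 (mod 163); answer 64
Stage 2: R1 = 64; d = 6; total draws C(11,5) = 462; favorable C(5,5) = 1; P = 1/462; answer 1/462
Stage 3: R2 = 1/462; threaded value p + q = 463; m = 35507; 35507 is prime, so its only divisors are 1 and 35507; count = 2; answer 2
Stage 4: R3 = 2; w = -30; cross terms: (-34*-30 - -14*-6)=936, (-14*13 - 15*-30)=268, (15*30 - 8*13)=346, (8*-6 - -34*30)=972; twice the area = |2522| = 2522; area = 1261; answer 1261

1261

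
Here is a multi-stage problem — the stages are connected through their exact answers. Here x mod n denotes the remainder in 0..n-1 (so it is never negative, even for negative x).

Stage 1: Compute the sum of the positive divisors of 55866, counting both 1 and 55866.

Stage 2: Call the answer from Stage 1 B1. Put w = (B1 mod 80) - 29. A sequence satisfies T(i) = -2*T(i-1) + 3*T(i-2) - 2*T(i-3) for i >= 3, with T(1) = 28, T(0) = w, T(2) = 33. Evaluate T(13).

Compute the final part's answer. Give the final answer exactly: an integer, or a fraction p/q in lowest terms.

Stage 1: 55866 = 2 * 3 * 9311; sigma = (1 + 2) * (1 + 3) * (1 + 9311) = 3 * 4 * 9312 = 111744; answer 111744
Stage 2: B1 = 111744; w = 35; T(3) = -2*(33) + 3*(28) - 2*(35) = -52; iterating: T(3)=-52, T(4)=147, T(5)=-516, T(6)=1577, T(7)=-4996, T(8)=15755, T(9)=-49652, T(10)=156561, T(11)=-493588, T(12)=1556163, T(13)=-4906212; answer -4906212

-4906212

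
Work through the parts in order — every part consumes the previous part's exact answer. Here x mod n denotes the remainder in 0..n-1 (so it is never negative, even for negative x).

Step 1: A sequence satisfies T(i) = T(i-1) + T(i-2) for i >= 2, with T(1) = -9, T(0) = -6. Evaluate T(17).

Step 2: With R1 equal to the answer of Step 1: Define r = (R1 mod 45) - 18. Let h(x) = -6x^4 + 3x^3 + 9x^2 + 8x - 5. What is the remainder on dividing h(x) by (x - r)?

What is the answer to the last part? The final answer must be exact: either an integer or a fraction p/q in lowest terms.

Step 1: T(2) = 1*(-9) + 1*(-6) = -15; iterating: T(2)=-15, T(3)=-24, T(4)=-39, T(5)=-63, T(6)=-102, T(7)=-165, T(8)=-267, T(9)=-432, T(10)=-699, T(11)=-1131, T(12)=-1830, T(13)=-2961, T(14)=-4791, T(15)=-7752, T(16)=-12543, T(17)=-20295; answer -20295
Step 2: R1 = -20295; r = -18; remainder = value at the root: -6*(-18)^4 + 3*(-18)^3 + 9*(-18)^2 + 8*(-18)^1 - 5 = (-629856) + (-17496) + (2916) + (-144) + (-5) = -644585; answer -644585

-644585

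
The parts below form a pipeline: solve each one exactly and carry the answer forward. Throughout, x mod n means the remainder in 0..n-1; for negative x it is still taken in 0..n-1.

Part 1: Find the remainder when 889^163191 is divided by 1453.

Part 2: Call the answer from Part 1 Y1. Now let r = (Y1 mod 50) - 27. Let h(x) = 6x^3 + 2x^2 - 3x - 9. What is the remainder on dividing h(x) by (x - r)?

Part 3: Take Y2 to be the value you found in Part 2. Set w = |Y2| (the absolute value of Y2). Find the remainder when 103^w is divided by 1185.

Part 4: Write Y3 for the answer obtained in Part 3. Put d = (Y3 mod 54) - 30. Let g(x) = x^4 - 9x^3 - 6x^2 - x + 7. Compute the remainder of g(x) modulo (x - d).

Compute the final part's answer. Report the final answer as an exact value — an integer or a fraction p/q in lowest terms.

7768

Part 1: squarings mod 1453: 889^1=889, 889^2=1342, 889^4=697, 889^8=507, 889^16=1321, 889^32=1441, 889^64=144, 889^128=394, 889^256=1218, 889^512=11, 889^1024=121, 889^2048=111, 889^4096=697, 889^8192=507, 889^16384=1321, 889^32768=1441, 889^65536=144, 889^131072=394; 889^163191 = 889^1 * 889^2 * 889^4 * 889^16 * 889^32 * 889^64 * 889^256 * 889^1024 * 889^2048 * 889^4096 * 889^8192 * 889^16384 * 889^131072 = 660 (mod 1453); answer 660
Part 2: Y1 = 660; r = -17; remainder = value at the root: 6*(-17)^3 + 2*(-17)^2 - 3*(-17)^1 - 9 = (-29478) + (578) + (51) + (-9) = -28858; answer -28858
Part 3: Y2 = -28858; w = 28858; squarings mod 1185: 103^1=103, 103^2=1129, 103^4=766, 103^8=181, 103^16=766, 103^32=181, 103^64=766, 103^128=181, 103^256=766, 103^512=181, 103^1024=766, 103^2048=181, 103^4096=766, 103^8192=181, 103^16384=766; 103^28858 = 103^2 * 103^8 * 103^16 * 103^32 * 103^128 * 103^4096 * 103^8192 * 103^16384 = 529 (mod 1185); answer 529
Part 4: Y3 = 529; d = 13; remainder = value at the root: 1*(13)^4 - 9*(13)^3 - 6*(13)^2 - 1*(13)^1 + 7 = (28561) + (-19773) + (-1014) + (-13) + (7) = 7768; answer 7768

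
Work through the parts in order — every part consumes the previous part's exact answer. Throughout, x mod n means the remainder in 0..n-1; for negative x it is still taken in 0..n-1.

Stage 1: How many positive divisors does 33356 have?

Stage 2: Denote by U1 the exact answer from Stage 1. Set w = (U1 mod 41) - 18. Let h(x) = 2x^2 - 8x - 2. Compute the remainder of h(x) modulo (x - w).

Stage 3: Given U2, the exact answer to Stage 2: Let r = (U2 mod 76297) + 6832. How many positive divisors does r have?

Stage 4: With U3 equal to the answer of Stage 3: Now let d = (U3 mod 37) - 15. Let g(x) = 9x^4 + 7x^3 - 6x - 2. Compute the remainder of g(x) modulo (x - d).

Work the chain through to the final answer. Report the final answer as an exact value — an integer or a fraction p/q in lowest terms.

Stage 1: 33356 = 2^2 * 31 * 269; number of divisors = (2+1) * (1+1) * (1+1) = 12; answer 12
Stage 2: U1 = 12; w = -6; remainder = value at the root: 2*(-6)^2 - 8*(-6)^1 - 2 = (72) + (48) + (-2) = 118; answer 118
Stage 3: U2 = 118; r = 6950; 6950 = 2 * 5^2 * 139; number of divisors = (1+1) * (2+1) * (1+1) = 12; answer 12
Stage 4: U3 = 12; d = -3; remainder = value at the root: 9*(-3)^4 + 7*(-3)^3 - 6*(-3)^1 - 2 = (729) + (-189) + (18) + (-2) = 556; answer 556

556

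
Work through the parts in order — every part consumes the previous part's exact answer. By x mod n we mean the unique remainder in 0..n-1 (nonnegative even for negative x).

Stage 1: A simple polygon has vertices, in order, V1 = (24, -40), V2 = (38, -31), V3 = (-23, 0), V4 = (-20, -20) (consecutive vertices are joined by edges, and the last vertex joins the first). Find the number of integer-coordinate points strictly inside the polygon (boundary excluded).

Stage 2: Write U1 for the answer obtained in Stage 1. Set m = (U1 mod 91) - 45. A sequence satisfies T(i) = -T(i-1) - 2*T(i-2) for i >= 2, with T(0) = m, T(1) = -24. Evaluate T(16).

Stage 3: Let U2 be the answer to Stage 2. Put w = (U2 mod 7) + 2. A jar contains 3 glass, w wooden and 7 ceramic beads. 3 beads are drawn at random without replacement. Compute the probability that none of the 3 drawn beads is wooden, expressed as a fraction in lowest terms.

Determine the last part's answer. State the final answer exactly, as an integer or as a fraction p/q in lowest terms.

Stage 1: cross terms: (24*-31 - 38*-40)=776, (38*0 - -23*-31)=-713, (-23*-20 - -20*0)=460, (-20*-40 - 24*-20)=1280; twice the area = |1803| = 1803; area = 1803/2; boundary points = 1 + 1 + 1 + 4 = 7; strictly interior points = area - boundary/2 + 1 = 899; answer 899
Stage 2: U1 = 899; m = 35; T(2) = -1*(-24) - 2*(35) = -46; iterating: T(2)=-46, T(3)=94, T(4)=-2, T(5)=-186, T(6)=190, T(7)=182, T(8)=-562, T(9)=198, T(10)=926, T(11)=-1322, T(12)=-530, T(13)=3174, T(14)=-2114, T(15)=-4234, T(16)=8462; answer 8462
Stage 3: U2 = 8462; w = 8; total draws C(18,3) = 816; favorable C(10,3) = 120; P = 5/34; answer 5/34

5/34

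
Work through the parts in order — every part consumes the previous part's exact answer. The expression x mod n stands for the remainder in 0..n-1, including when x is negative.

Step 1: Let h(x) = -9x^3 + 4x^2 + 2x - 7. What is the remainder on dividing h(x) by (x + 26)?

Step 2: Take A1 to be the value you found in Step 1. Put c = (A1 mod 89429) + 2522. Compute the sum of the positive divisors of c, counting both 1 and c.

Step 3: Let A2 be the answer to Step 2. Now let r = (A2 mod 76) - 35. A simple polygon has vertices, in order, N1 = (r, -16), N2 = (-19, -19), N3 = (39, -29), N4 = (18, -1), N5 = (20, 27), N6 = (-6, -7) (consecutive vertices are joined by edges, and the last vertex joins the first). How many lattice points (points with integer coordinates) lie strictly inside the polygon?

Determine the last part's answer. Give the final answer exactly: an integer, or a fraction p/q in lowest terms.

Step 1: remainder = value at the root: -9*(-26)^3 + 4*(-26)^2 + 2*(-26)^1 - 7 = (158184) + (2704) + (-52) + (-7) = 160829; answer 160829
Step 2: A1 = 160829; c = 73922; 73922 = 2 * 23 * 1607; sigma = (1 + 2) * (1 + 23) * (1 + 1607) = 3 * 24 * 1608 = 115776; answer 115776
Step 3: A2 = 115776; r = -7; cross terms: (-7*-19 - -19*-16)=-171, (-19*-29 - 39*-19)=1292, (39*-1 - 18*-29)=483, (18*27 - 20*-1)=506, (20*-7 - -6*27)=22, (-6*-16 - -7*-7)=47; twice the area = |2179| = 2179; area = 2179/2; boundary points = 3 + 2 + 7 + 2 + 2 + 1 = 17; strictly interior points = area - boundary/2 + 1 = 1082; answer 1082

1082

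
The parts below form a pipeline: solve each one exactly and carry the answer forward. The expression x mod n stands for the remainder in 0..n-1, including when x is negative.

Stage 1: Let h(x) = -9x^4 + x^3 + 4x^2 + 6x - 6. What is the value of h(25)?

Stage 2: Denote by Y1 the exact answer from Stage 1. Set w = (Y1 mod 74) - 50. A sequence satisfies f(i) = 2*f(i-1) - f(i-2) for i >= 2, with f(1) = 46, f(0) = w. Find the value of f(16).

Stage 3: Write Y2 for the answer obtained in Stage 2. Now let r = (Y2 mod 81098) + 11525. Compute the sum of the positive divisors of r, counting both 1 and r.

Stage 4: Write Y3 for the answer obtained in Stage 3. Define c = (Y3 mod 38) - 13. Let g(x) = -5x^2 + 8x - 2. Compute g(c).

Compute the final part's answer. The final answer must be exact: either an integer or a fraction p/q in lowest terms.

-1311

Stage 1: -9*(25)^4 + 1*(25)^3 + 4*(25)^2 + 6*(25)^1 - 6 = (-3515625) + (15625) + (2500) + (150) + (-6) = -3497356; answer -3497356
Stage 2: Y1 = -3497356; w = -18; f(2) = 2*(46) - 1*(-18) = 110; iterating: f(2)=110, f(3)=174, f(4)=238, f(5)=302, f(6)=366, f(7)=430, f(8)=494, f(9)=558, f(10)=622, f(11)=686, f(12)=750, f(13)=814, f(14)=878, f(15)=942, f(16)=1006; answer 1006
Stage 3: Y2 = 1006; r = 12531; 12531 = 3 * 4177; sigma = (1 + 3) * (1 + 4177) = 4 * 4178 = 16712; answer 16712
Stage 4: Y3 = 16712; c = 17; -5*(17)^2 + 8*(17)^1 - 2 = (-1445) + (136) + (-2) = -1311; answer -1311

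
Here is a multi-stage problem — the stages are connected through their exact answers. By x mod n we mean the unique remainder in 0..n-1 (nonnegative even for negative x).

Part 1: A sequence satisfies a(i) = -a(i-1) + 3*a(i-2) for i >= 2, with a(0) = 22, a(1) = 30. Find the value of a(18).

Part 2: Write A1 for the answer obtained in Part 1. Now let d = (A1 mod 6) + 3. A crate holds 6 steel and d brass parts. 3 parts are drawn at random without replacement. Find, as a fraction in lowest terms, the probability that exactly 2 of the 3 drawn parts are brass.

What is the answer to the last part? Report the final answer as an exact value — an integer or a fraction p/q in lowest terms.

Part 1: a(2) = -1*(30) + 3*(22) = 36; iterating: a(2)=36, a(3)=54, a(4)=54, a(5)=108, a(6)=54, a(7)=270, a(8)=-108, a(9)=918, a(10)=-1242, a(11)=3996, a(12)=-7722, a(13)=19710, a(14)=-42876, a(15)=102006, a(16)=-230634, a(17)=536652, a(18)=-1228554; answer -1228554
Part 2: A1 = -1228554; d = 3; total draws C(9,3) = 84; favorable C(3,2)*C(6,1) = 18; P = 3/14; answer 3/14

3/14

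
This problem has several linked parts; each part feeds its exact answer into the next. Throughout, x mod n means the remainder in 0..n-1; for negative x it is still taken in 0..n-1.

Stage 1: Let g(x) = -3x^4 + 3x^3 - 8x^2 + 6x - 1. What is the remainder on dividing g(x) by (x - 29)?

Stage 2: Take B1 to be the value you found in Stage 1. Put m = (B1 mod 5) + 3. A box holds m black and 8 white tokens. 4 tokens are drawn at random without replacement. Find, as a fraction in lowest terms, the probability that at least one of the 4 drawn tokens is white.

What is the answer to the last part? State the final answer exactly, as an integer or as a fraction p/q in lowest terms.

38/39

Stage 1: remainder = value at the root: -3*(29)^4 + 3*(29)^3 - 8*(29)^2 + 6*(29)^1 - 1 = (-2121843) + (73167) + (-6728) + (174) + (-1) = -2055231; answer -2055231
Stage 2: B1 = -2055231; m = 7; total draws C(15,4) = 1365; complement C(7,4) = 35; favorable 1365 - 35 = 1330; P = 38/39; answer 38/39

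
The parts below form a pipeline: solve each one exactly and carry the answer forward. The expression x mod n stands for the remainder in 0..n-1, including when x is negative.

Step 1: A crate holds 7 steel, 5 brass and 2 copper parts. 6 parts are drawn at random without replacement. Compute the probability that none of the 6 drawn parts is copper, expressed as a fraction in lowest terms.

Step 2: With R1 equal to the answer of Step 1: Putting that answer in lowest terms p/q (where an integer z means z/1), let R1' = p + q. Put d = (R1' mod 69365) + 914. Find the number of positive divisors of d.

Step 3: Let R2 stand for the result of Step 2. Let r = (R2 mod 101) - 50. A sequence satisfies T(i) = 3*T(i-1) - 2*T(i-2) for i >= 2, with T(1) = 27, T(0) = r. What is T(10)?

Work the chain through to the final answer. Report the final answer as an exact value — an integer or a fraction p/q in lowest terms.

Step 1: total draws C(14,6) = 3003; favorable C(12,6) = 924; P = 4/13; answer 4/13
Step 2: R1 = 4/13; threaded value p + q = 17; d = 931; 931 = 7^2 * 19; number of divisors = (2+1) * (1+1) = 6; answer 6
Step 3: R2 = 6; r = -44; T(2) = 3*(27) - 2*(-44) = 169; iterating: T(2)=169, T(3)=453, T(4)=1021, T(5)=2157, T(6)=4429, T(7)=8973, T(8)=18061, T(9)=36237, T(10)=72589; answer 72589

72589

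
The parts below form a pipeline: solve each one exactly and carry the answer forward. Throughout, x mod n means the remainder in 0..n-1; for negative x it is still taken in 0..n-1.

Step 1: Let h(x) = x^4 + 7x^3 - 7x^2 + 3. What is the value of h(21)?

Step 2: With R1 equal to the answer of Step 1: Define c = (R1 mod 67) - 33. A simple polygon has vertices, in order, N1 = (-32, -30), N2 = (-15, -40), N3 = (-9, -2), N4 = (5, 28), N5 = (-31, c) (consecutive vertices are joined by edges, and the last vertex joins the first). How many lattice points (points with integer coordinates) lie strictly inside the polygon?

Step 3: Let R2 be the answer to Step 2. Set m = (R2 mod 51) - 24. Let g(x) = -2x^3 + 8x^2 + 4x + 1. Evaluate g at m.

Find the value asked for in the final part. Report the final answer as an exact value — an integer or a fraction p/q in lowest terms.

-12719

Step 1: 1*(21)^4 + 7*(21)^3 - 7*(21)^2 + 3 = (194481) + (64827) + (-3087) + (3) = 256224; answer 256224
Step 2: R1 = 256224; c = -17; cross terms: (-32*-40 - -15*-30)=830, (-15*-2 - -9*-40)=-330, (-9*28 - 5*-2)=-242, (5*-17 - -31*28)=783, (-31*-30 - -32*-17)=386; twice the area = |1427| = 1427; area = 1427/2; boundary points = 1 + 2 + 2 + 9 + 1 = 15; strictly interior points = area - boundary/2 + 1 = 707; answer 707
Step 3: R2 = 707; m = 20; -2*(20)^3 + 8*(20)^2 + 4*(20)^1 + 1 = (-16000) + (3200) + (80) + (1) = -12719; answer -12719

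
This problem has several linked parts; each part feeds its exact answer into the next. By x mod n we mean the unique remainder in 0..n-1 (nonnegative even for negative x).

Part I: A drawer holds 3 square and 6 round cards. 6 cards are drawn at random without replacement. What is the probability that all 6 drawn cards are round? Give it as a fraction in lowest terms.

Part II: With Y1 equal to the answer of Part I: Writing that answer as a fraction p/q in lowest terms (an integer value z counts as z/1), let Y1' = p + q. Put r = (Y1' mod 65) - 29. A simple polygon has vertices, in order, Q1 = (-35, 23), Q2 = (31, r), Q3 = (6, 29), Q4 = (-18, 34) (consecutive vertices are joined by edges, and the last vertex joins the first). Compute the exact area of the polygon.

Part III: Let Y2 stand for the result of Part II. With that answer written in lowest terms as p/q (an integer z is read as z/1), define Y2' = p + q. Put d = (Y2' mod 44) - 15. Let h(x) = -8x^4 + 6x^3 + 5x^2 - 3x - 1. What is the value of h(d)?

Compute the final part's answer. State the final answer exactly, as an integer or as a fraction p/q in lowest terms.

Part I: total draws C(9,6) = 84; favorable C(6,6) = 1; P = 1/84; answer 1/84
Part II: Y1 = 1/84; threaded value p + q = 85; r = -9; cross terms: (-35*-9 - 31*23)=-398, (31*29 - 6*-9)=953, (6*34 - -18*29)=726, (-18*23 - -35*34)=776; twice the area = |2057| = 2057; area = 2057/2; answer 2057/2
Part III: Y2 = 2057/2; threaded value p + q = 2059; d = 20; -8*(20)^4 + 6*(20)^3 + 5*(20)^2 - 3*(20)^1 - 1 = (-1280000) + (48000) + (2000) + (-60) + (-1) = -1230061; answer -1230061

-1230061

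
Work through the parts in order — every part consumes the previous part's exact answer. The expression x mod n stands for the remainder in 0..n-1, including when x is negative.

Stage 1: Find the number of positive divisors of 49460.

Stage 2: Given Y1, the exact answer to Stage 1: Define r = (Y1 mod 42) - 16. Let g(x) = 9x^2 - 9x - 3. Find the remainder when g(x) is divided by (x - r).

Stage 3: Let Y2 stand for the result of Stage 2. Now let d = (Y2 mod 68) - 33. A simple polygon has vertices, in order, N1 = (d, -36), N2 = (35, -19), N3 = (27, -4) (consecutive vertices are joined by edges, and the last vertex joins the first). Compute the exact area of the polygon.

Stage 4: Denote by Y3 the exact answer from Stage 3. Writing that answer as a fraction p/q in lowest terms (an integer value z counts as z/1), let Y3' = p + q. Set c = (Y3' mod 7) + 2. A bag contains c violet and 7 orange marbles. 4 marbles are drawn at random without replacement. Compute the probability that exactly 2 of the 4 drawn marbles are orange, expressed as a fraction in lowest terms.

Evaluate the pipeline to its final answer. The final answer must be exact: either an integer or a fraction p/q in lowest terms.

63/143

Stage 1: 49460 = 2^2 * 5 * 2473; number of divisors = (2+1) * (1+1) * (1+1) = 12; answer 12
Stage 2: Y1 = 12; r = -4; remainder = value at the root: 9*(-4)^2 - 9*(-4)^1 - 3 = (144) + (36) + (-3) = 177; answer 177
Stage 3: Y2 = 177; d = 8; cross terms: (8*-19 - 35*-36)=1108, (35*-4 - 27*-19)=373, (27*-36 - 8*-4)=-940; twice the area = |541| = 541; area = 541/2; answer 541/2
Stage 4: Y3 = 541/2; threaded value p + q = 543; c = 6; total draws C(13,4) = 715; favorable C(7,2)*C(6,2) = 315; P = 63/143; answer 63/143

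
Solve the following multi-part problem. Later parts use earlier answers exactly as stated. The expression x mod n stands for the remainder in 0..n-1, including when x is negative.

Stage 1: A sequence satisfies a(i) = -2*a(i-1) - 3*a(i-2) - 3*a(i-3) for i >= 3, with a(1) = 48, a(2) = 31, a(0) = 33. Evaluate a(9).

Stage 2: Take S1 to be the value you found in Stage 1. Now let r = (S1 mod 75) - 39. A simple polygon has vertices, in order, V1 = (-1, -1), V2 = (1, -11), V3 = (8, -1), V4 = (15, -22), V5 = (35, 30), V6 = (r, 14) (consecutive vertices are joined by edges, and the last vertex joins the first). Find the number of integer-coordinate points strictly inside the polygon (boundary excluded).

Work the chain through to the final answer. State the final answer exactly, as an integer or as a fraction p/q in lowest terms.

Stage 1: a(3) = -2*(31) - 3*(48) - 3*(33) = -305; iterating: a(3)=-305, a(4)=373, a(5)=76, a(6)=-356, a(7)=-635, a(8)=2110, a(9)=-1247; answer -1247
Stage 2: S1 = -1247; r = -11; cross terms: (-1*-11 - 1*-1)=12, (1*-1 - 8*-11)=87, (8*-22 - 15*-1)=-161, (15*30 - 35*-22)=1220, (35*14 - -11*30)=820, (-11*-1 - -1*14)=25; twice the area = |2003| = 2003; area = 2003/2; boundary points = 2 + 1 + 7 + 4 + 2 + 5 = 21; strictly interior points = area - boundary/2 + 1 = 992; answer 992

992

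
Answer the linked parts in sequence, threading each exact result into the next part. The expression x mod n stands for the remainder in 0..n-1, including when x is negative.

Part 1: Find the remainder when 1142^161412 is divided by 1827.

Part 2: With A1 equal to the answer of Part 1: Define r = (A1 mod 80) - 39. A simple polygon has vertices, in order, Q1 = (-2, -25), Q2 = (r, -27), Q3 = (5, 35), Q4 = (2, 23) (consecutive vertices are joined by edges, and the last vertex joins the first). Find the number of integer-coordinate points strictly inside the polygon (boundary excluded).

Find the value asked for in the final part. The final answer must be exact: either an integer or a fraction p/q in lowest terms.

Part 1: squarings mod 1827: 1142^1=1142, 1142^2=1513, 1142^4=1765, 1142^8=190, 1142^16=1387, 1142^32=1765, 1142^64=190, 1142^128=1387, 1142^256=1765, 1142^512=190, 1142^1024=1387, 1142^2048=1765, 1142^4096=190, 1142^8192=1387, 1142^16384=1765, 1142^32768=190, 1142^65536=1387, 1142^131072=1765; 1142^161412 = 1142^4 * 1142^128 * 1142^512 * 1142^1024 * 1142^4096 * 1142^8192 * 1142^16384 * 1142^131072 = 1702 (mod 1827); answer 1702
Part 2: A1 = 1702; r = -17; cross terms: (-2*-27 - -17*-25)=-371, (-17*35 - 5*-27)=-460, (5*23 - 2*35)=45, (2*-25 - -2*23)=-4; twice the area = |-790| = 790; area = 395; boundary points = 1 + 2 + 3 + 4 = 10; strictly interior points = area - boundary/2 + 1 = 391; answer 391

391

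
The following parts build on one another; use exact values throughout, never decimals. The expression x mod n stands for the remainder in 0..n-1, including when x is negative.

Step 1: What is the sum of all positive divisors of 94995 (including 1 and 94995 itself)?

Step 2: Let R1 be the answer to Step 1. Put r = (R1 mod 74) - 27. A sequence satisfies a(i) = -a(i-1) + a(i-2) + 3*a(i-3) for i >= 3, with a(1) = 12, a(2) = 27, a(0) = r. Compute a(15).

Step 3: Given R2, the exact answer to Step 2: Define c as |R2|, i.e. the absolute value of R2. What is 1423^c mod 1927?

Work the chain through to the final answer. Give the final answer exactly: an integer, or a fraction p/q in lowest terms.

1713

Step 1: 94995 = 3^2 * 5 * 2111; sigma = (1 + 3 + 9) * (1 + 5) * (1 + 2111) = 13 * 6 * 2112 = 164736; answer 164736
Step 2: R1 = 164736; r = -15; a(3) = -1*(27) + 1*(12) + 3*(-15) = -60; iterating: a(3)=-60, a(4)=123, a(5)=-102, a(6)=45, a(7)=222, a(8)=-483, a(9)=840, a(10)=-657, a(11)=48, a(12)=1815, a(13)=-3738, a(14)=5697, a(15)=-3990; answer -3990
Step 3: R2 = -3990; c = 3990; squarings mod 1927: 1423^1=1423, 1423^2=1579, 1423^4=1630, 1423^8=1494, 1423^16=570, 1423^32=1164, 1423^64=215, 1423^128=1904, 1423^256=529, 1423^512=426, 1423^1024=338, 1423^2048=551; 1423^3990 = 1423^2 * 1423^4 * 1423^16 * 1423^128 * 1423^256 * 1423^512 * 1423^1024 * 1423^2048 = 1713 (mod 1927); answer 1713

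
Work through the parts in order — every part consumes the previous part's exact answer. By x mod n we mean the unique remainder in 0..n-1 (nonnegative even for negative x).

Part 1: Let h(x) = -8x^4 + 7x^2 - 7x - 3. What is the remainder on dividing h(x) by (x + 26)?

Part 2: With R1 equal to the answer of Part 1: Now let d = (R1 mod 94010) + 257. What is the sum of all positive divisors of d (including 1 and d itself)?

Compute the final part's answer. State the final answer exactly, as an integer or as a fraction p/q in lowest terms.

48672

Part 1: remainder = value at the root: -8*(-26)^4 + 7*(-26)^2 - 7*(-26)^1 - 3 = (-3655808) + (4732) + (182) + (-3) = -3650897; answer -3650897
Part 2: R1 = -3650897; d = 15750; 15750 = 2 * 3^2 * 5^3 * 7; sigma = (1 + 2) * (1 + 3 + 9) * (1 + 5 + 25 + 125) * (1 + 7) = 3 * 13 * 156 * 8 = 48672; answer 48672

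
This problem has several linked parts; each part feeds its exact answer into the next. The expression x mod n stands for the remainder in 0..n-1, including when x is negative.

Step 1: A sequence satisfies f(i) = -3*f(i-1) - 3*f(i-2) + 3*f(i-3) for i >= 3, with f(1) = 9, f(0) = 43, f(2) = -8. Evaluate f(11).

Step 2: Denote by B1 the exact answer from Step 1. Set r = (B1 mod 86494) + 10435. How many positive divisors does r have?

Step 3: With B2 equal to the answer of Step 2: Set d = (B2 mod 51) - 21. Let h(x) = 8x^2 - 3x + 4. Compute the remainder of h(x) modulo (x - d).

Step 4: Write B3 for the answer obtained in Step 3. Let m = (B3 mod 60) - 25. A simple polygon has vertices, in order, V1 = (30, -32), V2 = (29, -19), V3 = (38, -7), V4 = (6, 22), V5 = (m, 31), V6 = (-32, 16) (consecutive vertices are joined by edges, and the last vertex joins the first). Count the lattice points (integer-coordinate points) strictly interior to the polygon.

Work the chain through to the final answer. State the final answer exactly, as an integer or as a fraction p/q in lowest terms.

Step 1: f(3) = -3*(-8) - 3*(9) + 3*(43) = 126; iterating: f(3)=126, f(4)=-327, f(5)=579, f(6)=-378, f(7)=-1584, f(8)=7623, f(9)=-19251, f(10)=30132, f(11)=-9774; answer -9774
Step 2: B1 = -9774; r = 87155; 87155 = 5 * 17431; number of divisors = (1+1) * (1+1) = 4; answer 4
Step 3: B2 = 4; d = -17; remainder = value at the root: 8*(-17)^2 - 3*(-17)^1 + 4 = (2312) + (51) + (4) = 2367; answer 2367
Step 4: B3 = 2367; m = 2; cross terms: (30*-19 - 29*-32)=358, (29*-7 - 38*-19)=519, (38*22 - 6*-7)=878, (6*31 - 2*22)=142, (2*16 - -32*31)=1024, (-32*-32 - 30*16)=544; twice the area = |3465| = 3465; area = 3465/2; boundary points = 1 + 3 + 1 + 1 + 1 + 2 = 9; strictly interior points = area - boundary/2 + 1 = 1729; answer 1729

1729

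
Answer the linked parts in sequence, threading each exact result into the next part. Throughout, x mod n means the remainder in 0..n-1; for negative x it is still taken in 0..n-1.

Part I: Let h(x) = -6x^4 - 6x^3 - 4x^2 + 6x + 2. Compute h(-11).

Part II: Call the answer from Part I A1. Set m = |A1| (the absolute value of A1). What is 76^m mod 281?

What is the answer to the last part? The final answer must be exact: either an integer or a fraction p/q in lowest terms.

Part I: -6*(-11)^4 - 6*(-11)^3 - 4*(-11)^2 + 6*(-11)^1 + 2 = (-87846) + (7986) + (-484) + (-66) + (2) = -80408; answer -80408
Part II: A1 = -80408; m = 80408; squarings mod 281: 76^1=76, 76^2=156, 76^4=170, 76^8=238, 76^16=163, 76^32=155, 76^64=140, 76^128=211, 76^256=123, 76^512=236, 76^1024=58, 76^2048=273, 76^4096=64, 76^8192=162, 76^16384=111, 76^32768=238, 76^65536=163; 76^80408 = 76^8 * 76^16 * 76^512 * 76^2048 * 76^4096 * 76^8192 * 76^65536 = 256 (mod 281); answer 256

256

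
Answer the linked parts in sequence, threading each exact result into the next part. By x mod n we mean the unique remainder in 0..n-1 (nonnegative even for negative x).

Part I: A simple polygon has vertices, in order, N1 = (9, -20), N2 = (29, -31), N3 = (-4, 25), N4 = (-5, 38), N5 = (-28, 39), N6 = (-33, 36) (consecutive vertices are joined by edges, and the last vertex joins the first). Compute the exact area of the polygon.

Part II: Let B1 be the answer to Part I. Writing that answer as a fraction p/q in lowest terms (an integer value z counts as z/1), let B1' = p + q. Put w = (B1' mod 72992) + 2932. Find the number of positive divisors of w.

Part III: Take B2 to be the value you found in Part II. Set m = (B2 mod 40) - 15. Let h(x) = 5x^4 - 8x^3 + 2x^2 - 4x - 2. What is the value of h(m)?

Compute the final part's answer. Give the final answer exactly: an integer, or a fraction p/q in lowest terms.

Part I: cross terms: (9*-31 - 29*-20)=301, (29*25 - -4*-31)=601, (-4*38 - -5*25)=-27, (-5*39 - -28*38)=869, (-28*36 - -33*39)=279, (-33*-20 - 9*36)=336; twice the area = |2359| = 2359; area = 2359/2; answer 2359/2
Part II: B1 = 2359/2; threaded value p + q = 2361; w = 5293; 5293 = 67 * 79; number of divisors = (1+1) * (1+1) = 4; answer 4
Part III: B2 = 4; m = -11; 5*(-11)^4 - 8*(-11)^3 + 2*(-11)^2 - 4*(-11)^1 - 2 = (73205) + (10648) + (242) + (44) + (-2) = 84137; answer 84137

84137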